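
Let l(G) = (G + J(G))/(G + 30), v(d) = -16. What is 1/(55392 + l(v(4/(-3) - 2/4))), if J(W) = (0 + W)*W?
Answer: 7/387864 ≈ 1.8048e-5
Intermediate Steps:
J(W) = W² (J(W) = W*W = W²)
l(G) = (G + G²)/(30 + G) (l(G) = (G + G²)/(G + 30) = (G + G²)/(30 + G))
1/(55392 + l(v(4/(-3) - 2/4))) = 1/(55392 - 16*(1 - 16)/(30 - 16)) = 1/(55392 - 16*(-15)/14) = 1/(55392 - 16*1/14*(-15)) = 1/(55392 + 120/7) = 1/(387864/7) = 7/387864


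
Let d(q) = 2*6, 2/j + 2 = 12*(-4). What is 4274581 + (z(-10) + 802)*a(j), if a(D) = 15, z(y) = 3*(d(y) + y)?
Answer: 4286701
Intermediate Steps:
j = -1/25 (j = 2/(-2 + 12*(-4)) = 2/(-2 - 48) = 2/(-50) = 2*(-1/50) = -1/25 ≈ -0.040000)
d(q) = 12
z(y) = 36 + 3*y (z(y) = 3*(12 + y) = 36 + 3*y)
4274581 + (z(-10) + 802)*a(j) = 4274581 + ((36 + 3*(-10)) + 802)*15 = 4274581 + ((36 - 30) + 802)*15 = 4274581 + (6 + 802)*15 = 4274581 + 808*15 = 4274581 + 12120 = 4286701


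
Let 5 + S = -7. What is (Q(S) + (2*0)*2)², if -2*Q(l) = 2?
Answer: 1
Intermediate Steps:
S = -12 (S = -5 - 7 = -12)
Q(l) = -1 (Q(l) = -½*2 = -1)
(Q(S) + (2*0)*2)² = (-1 + (2*0)*2)² = (-1 + 0*2)² = (-1 + 0)² = (-1)² = 1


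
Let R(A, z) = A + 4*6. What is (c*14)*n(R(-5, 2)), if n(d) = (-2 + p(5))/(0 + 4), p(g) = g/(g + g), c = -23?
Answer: 483/4 ≈ 120.75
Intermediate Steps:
R(A, z) = 24 + A (R(A, z) = A + 24 = 24 + A)
p(g) = ½ (p(g) = g/((2*g)) = g*(1/(2*g)) = ½)
n(d) = -3/8 (n(d) = (-2 + ½)/(0 + 4) = -3/2/4 = -3/2*¼ = -3/8)
(c*14)*n(R(-5, 2)) = -23*14*(-3/8) = -322*(-3/8) = 483/4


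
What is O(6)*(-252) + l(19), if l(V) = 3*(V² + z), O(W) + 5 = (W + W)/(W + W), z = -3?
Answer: 2082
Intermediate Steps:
O(W) = -4 (O(W) = -5 + (W + W)/(W + W) = -5 + (2*W)/((2*W)) = -5 + (2*W)*(1/(2*W)) = -5 + 1 = -4)
l(V) = -9 + 3*V² (l(V) = 3*(V² - 3) = 3*(-3 + V²) = -9 + 3*V²)
O(6)*(-252) + l(19) = -4*(-252) + (-9 + 3*19²) = 1008 + (-9 + 3*361) = 1008 + (-9 + 1083) = 1008 + 1074 = 2082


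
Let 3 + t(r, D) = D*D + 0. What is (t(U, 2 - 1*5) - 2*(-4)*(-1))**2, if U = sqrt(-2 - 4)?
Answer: 4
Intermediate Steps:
U = I*sqrt(6) (U = sqrt(-6) = I*sqrt(6) ≈ 2.4495*I)
t(r, D) = -3 + D**2 (t(r, D) = -3 + (D*D + 0) = -3 + (D**2 + 0) = -3 + D**2)
(t(U, 2 - 1*5) - 2*(-4)*(-1))**2 = ((-3 + (2 - 1*5)**2) - 2*(-4)*(-1))**2 = ((-3 + (2 - 5)**2) + 8*(-1))**2 = ((-3 + (-3)**2) - 8)**2 = ((-3 + 9) - 8)**2 = (6 - 8)**2 = (-2)**2 = 4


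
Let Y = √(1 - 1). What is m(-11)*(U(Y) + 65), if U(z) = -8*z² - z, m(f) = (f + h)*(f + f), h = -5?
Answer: 22880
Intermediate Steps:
m(f) = 2*f*(-5 + f) (m(f) = (f - 5)*(f + f) = (-5 + f)*(2*f) = 2*f*(-5 + f))
Y = 0 (Y = √0 = 0)
U(z) = -z - 8*z²
m(-11)*(U(Y) + 65) = (2*(-11)*(-5 - 11))*(-1*0*(1 + 8*0) + 65) = (2*(-11)*(-16))*(-1*0*(1 + 0) + 65) = 352*(-1*0*1 + 65) = 352*(0 + 65) = 352*65 = 22880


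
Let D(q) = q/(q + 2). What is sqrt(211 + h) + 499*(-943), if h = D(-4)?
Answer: -470557 + sqrt(213) ≈ -4.7054e+5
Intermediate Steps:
D(q) = q/(2 + q)
h = 2 (h = -4/(2 - 4) = -4/(-2) = -4*(-1/2) = 2)
sqrt(211 + h) + 499*(-943) = sqrt(211 + 2) + 499*(-943) = sqrt(213) - 470557 = -470557 + sqrt(213)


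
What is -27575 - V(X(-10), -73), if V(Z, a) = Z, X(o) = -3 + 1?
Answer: -27573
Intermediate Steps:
X(o) = -2
-27575 - V(X(-10), -73) = -27575 - 1*(-2) = -27575 + 2 = -27573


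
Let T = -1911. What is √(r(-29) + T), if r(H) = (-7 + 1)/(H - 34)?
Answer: I*√842709/21 ≈ 43.714*I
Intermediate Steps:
r(H) = -6/(-34 + H)
√(r(-29) + T) = √(-6/(-34 - 29) - 1911) = √(-6/(-63) - 1911) = √(-6*(-1/63) - 1911) = √(2/21 - 1911) = √(-40129/21) = I*√842709/21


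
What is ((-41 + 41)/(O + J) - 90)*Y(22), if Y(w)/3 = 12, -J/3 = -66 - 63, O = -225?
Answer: -3240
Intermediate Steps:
J = 387 (J = -3*(-66 - 63) = -3*(-129) = 387)
Y(w) = 36 (Y(w) = 3*12 = 36)
((-41 + 41)/(O + J) - 90)*Y(22) = ((-41 + 41)/(-225 + 387) - 90)*36 = (0/162 - 90)*36 = (0*(1/162) - 90)*36 = (0 - 90)*36 = -90*36 = -3240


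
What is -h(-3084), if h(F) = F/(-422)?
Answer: -1542/211 ≈ -7.3081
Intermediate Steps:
h(F) = -F/422 (h(F) = F*(-1/422) = -F/422)
-h(-3084) = -(-1)*(-3084)/422 = -1*1542/211 = -1542/211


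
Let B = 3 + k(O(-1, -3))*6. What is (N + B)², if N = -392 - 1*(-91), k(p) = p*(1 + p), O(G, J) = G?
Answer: 88804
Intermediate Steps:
N = -301 (N = -392 + 91 = -301)
B = 3 (B = 3 - (1 - 1)*6 = 3 - 1*0*6 = 3 + 0*6 = 3 + 0 = 3)
(N + B)² = (-301 + 3)² = (-298)² = 88804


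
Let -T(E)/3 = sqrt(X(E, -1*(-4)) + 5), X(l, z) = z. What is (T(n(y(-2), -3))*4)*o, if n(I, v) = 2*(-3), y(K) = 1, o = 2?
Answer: -72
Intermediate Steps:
n(I, v) = -6
T(E) = -9 (T(E) = -3*sqrt(-1*(-4) + 5) = -3*sqrt(4 + 5) = -3*sqrt(9) = -3*3 = -9)
(T(n(y(-2), -3))*4)*o = -9*4*2 = -36*2 = -72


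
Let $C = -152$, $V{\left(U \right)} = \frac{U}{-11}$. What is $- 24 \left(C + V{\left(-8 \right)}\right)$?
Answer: $\frac{39936}{11} \approx 3630.5$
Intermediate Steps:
$V{\left(U \right)} = - \frac{U}{11}$ ($V{\left(U \right)} = U \left(- \frac{1}{11}\right) = - \frac{U}{11}$)
$- 24 \left(C + V{\left(-8 \right)}\right) = - 24 \left(-152 - - \frac{8}{11}\right) = - 24 \left(-152 + \frac{8}{11}\right) = \left(-24\right) \left(- \frac{1664}{11}\right) = \frac{39936}{11}$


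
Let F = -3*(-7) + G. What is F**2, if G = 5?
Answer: 676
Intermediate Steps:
F = 26 (F = -3*(-7) + 5 = 21 + 5 = 26)
F**2 = 26**2 = 676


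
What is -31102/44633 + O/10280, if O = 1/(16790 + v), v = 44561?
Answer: -19615666839927/28149510001240 ≈ -0.69684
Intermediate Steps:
O = 1/61351 (O = 1/(16790 + 44561) = 1/61351 ≈ 1.6300e-5)
-31102/44633 + O/10280 = -31102/44633 + (1/61351)/10280 = -31102*1/44633 + (1/61351)*(1/10280) = -31102/44633 + 1/630688280 = -19615666839927/28149510001240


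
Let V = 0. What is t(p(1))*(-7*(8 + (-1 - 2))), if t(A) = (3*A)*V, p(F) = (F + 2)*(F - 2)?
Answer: 0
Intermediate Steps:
p(F) = (-2 + F)*(2 + F) (p(F) = (2 + F)*(-2 + F) = (-2 + F)*(2 + F))
t(A) = 0 (t(A) = (3*A)*0 = 0)
t(p(1))*(-7*(8 + (-1 - 2))) = 0*(-7*(8 + (-1 - 2))) = 0*(-7*(8 - 3)) = 0*(-7*5) = 0*(-35) = 0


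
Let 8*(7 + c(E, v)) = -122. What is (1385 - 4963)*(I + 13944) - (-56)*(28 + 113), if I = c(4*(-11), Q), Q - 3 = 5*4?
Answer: -99608251/2 ≈ -4.9804e+7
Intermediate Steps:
Q = 23 (Q = 3 + 5*4 = 3 + 20 = 23)
c(E, v) = -89/4 (c(E, v) = -7 + (⅛)*(-122) = -7 - 61/4 = -89/4)
I = -89/4 ≈ -22.250
(1385 - 4963)*(I + 13944) - (-56)*(28 + 113) = (1385 - 4963)*(-89/4 + 13944) - (-56)*(28 + 113) = -3578*55687/4 - (-56)*141 = -99624043/2 - 1*(-7896) = -99624043/2 + 7896 = -99608251/2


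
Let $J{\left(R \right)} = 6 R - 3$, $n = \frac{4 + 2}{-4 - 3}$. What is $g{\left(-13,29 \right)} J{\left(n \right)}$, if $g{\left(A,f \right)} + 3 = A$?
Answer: $\frac{912}{7} \approx 130.29$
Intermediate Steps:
$n = - \frac{6}{7}$ ($n = \frac{6}{-7} = 6 \left(- \frac{1}{7}\right) = - \frac{6}{7} \approx -0.85714$)
$J{\left(R \right)} = -3 + 6 R$
$g{\left(A,f \right)} = -3 + A$
$g{\left(-13,29 \right)} J{\left(n \right)} = \left(-3 - 13\right) \left(-3 + 6 \left(- \frac{6}{7}\right)\right) = - 16 \left(-3 - \frac{36}{7}\right) = \left(-16\right) \left(- \frac{57}{7}\right) = \frac{912}{7}$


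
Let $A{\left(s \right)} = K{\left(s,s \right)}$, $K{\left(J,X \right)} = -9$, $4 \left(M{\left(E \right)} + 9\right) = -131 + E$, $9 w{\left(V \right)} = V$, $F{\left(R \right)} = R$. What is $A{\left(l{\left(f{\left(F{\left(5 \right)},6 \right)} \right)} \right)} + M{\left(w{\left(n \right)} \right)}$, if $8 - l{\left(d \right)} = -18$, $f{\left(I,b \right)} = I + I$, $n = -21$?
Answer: $- \frac{154}{3} \approx -51.333$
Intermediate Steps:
$w{\left(V \right)} = \frac{V}{9}$
$f{\left(I,b \right)} = 2 I$
$l{\left(d \right)} = 26$ ($l{\left(d \right)} = 8 - -18 = 8 + 18 = 26$)
$M{\left(E \right)} = - \frac{167}{4} + \frac{E}{4}$ ($M{\left(E \right)} = -9 + \frac{-131 + E}{4} = -9 + \left(- \frac{131}{4} + \frac{E}{4}\right) = - \frac{167}{4} + \frac{E}{4}$)
$A{\left(s \right)} = -9$
$A{\left(l{\left(f{\left(F{\left(5 \right)},6 \right)} \right)} \right)} + M{\left(w{\left(n \right)} \right)} = -9 - \left(\frac{167}{4} - \frac{\frac{1}{9} \left(-21\right)}{4}\right) = -9 + \left(- \frac{167}{4} + \frac{1}{4} \left(- \frac{7}{3}\right)\right) = -9 - \frac{127}{3} = - \frac{154}{3}$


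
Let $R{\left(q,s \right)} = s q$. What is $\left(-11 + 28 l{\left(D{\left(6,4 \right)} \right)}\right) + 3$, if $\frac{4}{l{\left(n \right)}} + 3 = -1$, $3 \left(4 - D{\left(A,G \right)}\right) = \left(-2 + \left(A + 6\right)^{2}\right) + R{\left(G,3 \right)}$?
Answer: $-36$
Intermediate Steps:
$R{\left(q,s \right)} = q s$
$D{\left(A,G \right)} = \frac{14}{3} - G - \frac{\left(6 + A\right)^{2}}{3}$ ($D{\left(A,G \right)} = 4 - \frac{\left(-2 + \left(A + 6\right)^{2}\right) + G 3}{3} = 4 - \frac{\left(-2 + \left(6 + A\right)^{2}\right) + 3 G}{3} = 4 - \frac{-2 + \left(6 + A\right)^{2} + 3 G}{3} = 4 - \left(- \frac{2}{3} + G + \frac{\left(6 + A\right)^{2}}{3}\right) = \frac{14}{3} - G - \frac{\left(6 + A\right)^{2}}{3}$)
$l{\left(n \right)} = -1$ ($l{\left(n \right)} = \frac{4}{-3 - 1} = \frac{4}{-4} = 4 \left(- \frac{1}{4}\right) = -1$)
$\left(-11 + 28 l{\left(D{\left(6,4 \right)} \right)}\right) + 3 = \left(-11 + 28 \left(-1\right)\right) + 3 = \left(-11 - 28\right) + 3 = -39 + 3 = -36$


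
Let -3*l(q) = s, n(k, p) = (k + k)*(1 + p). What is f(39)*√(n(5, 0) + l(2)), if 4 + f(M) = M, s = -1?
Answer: 35*√93/3 ≈ 112.51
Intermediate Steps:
n(k, p) = 2*k*(1 + p) (n(k, p) = (2*k)*(1 + p) = 2*k*(1 + p))
f(M) = -4 + M
l(q) = ⅓ (l(q) = -⅓*(-1) = ⅓)
f(39)*√(n(5, 0) + l(2)) = (-4 + 39)*√(2*5*(1 + 0) + ⅓) = 35*√(2*5*1 + ⅓) = 35*√(10 + ⅓) = 35*√(31/3) = 35*(√93/3) = 35*√93/3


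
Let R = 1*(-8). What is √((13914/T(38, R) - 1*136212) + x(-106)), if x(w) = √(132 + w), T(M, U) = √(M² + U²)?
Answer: √(-19359675348 + 142129*√26 + 2622789*√377)/377 ≈ 368.58*I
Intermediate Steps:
R = -8
√((13914/T(38, R) - 1*136212) + x(-106)) = √((13914/(√(38² + (-8)²)) - 1*136212) + √(132 - 106)) = √((13914/(√(1444 + 64)) - 136212) + √26) = √((13914/(√1508) - 136212) + √26) = √((13914/((2*√377)) - 136212) + √26) = √((13914*(√377/754) - 136212) + √26) = √((6957*√377/377 - 136212) + √26) = √((-136212 + 6957*√377/377) + √26) = √(-136212 + √26 + 6957*√377/377)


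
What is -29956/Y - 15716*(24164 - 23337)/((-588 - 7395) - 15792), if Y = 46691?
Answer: 606136886312/1110078525 ≈ 546.03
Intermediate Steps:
-29956/Y - 15716*(24164 - 23337)/((-588 - 7395) - 15792) = -29956/46691 - 15716*(24164 - 23337)/((-588 - 7395) - 15792) = -29956*1/46691 - 15716*827/(-7983 - 15792) = -29956/46691 - 15716/((-23775*1/827)) = -29956/46691 - 15716/(-23775/827) = -29956/46691 - 15716*(-827/23775) = -29956/46691 + 12997132/23775 = 606136886312/1110078525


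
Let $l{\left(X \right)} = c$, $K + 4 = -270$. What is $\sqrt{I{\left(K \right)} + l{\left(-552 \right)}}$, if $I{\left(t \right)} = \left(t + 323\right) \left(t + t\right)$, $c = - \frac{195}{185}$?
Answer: $\frac{i \sqrt{36761831}}{37} \approx 163.87 i$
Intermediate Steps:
$K = -274$ ($K = -4 - 270 = -274$)
$c = - \frac{39}{37}$ ($c = \left(-195\right) \frac{1}{185} = - \frac{39}{37} \approx -1.0541$)
$l{\left(X \right)} = - \frac{39}{37}$
$I{\left(t \right)} = 2 t \left(323 + t\right)$ ($I{\left(t \right)} = \left(323 + t\right) 2 t = 2 t \left(323 + t\right)$)
$\sqrt{I{\left(K \right)} + l{\left(-552 \right)}} = \sqrt{2 \left(-274\right) \left(323 - 274\right) - \frac{39}{37}} = \sqrt{2 \left(-274\right) 49 - \frac{39}{37}} = \sqrt{-26852 - \frac{39}{37}} = \sqrt{- \frac{993563}{37}} = \frac{i \sqrt{36761831}}{37}$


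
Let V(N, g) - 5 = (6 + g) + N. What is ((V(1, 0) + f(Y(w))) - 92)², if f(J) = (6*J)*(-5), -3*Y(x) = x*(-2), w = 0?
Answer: 6400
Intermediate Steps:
V(N, g) = 11 + N + g (V(N, g) = 5 + ((6 + g) + N) = 5 + (6 + N + g) = 11 + N + g)
Y(x) = 2*x/3 (Y(x) = -x*(-2)/3 = -(-2)*x/3 = 2*x/3)
f(J) = -30*J
((V(1, 0) + f(Y(w))) - 92)² = (((11 + 1 + 0) - 20*0) - 92)² = ((12 - 30*0) - 92)² = ((12 + 0) - 92)² = (12 - 92)² = (-80)² = 6400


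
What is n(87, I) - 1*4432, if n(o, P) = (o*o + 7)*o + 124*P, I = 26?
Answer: 657904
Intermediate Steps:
n(o, P) = 124*P + o*(7 + o²) (n(o, P) = (o² + 7)*o + 124*P = (7 + o²)*o + 124*P = o*(7 + o²) + 124*P = 124*P + o*(7 + o²))
n(87, I) - 1*4432 = (87³ + 7*87 + 124*26) - 1*4432 = (658503 + 609 + 3224) - 4432 = 662336 - 4432 = 657904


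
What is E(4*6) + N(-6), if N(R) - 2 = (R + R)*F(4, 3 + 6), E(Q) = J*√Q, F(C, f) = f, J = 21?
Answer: -106 + 42*√6 ≈ -3.1214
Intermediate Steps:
E(Q) = 21*√Q
N(R) = 2 + 18*R (N(R) = 2 + (R + R)*(3 + 6) = 2 + (2*R)*9 = 2 + 18*R)
E(4*6) + N(-6) = 21*√(4*6) + (2 + 18*(-6)) = 21*√24 + (2 - 108) = 21*(2*√6) - 106 = 42*√6 - 106 = -106 + 42*√6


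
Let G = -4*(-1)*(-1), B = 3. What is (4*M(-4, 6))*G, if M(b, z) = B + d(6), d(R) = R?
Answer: -144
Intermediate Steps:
G = -4 (G = 4*(-1) = -4)
M(b, z) = 9 (M(b, z) = 3 + 6 = 9)
(4*M(-4, 6))*G = (4*9)*(-4) = 36*(-4) = -144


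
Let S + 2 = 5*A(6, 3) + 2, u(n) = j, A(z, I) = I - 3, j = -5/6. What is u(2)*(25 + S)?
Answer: -125/6 ≈ -20.833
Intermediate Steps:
j = -⅚ (j = -5*⅙ = -⅚ ≈ -0.83333)
A(z, I) = -3 + I
u(n) = -⅚
S = 0 (S = -2 + (5*(-3 + 3) + 2) = -2 + (5*0 + 2) = -2 + (0 + 2) = -2 + 2 = 0)
u(2)*(25 + S) = -5*(25 + 0)/6 = -⅚*25 = -125/6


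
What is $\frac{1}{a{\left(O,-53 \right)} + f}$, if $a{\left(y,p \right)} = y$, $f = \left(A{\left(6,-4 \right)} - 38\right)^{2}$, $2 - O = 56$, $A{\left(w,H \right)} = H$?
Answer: $\frac{1}{1710} \approx 0.0005848$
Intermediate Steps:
$O = -54$ ($O = 2 - 56 = -54$)
$f = 1764$ ($f = \left(-4 - 38\right)^{2} = \left(-42\right)^{2} = 1764$)
$\frac{1}{a{\left(O,-53 \right)} + f} = \frac{1}{-54 + 1764} = \frac{1}{1710}$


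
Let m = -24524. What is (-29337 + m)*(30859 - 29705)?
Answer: -62155594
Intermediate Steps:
(-29337 + m)*(30859 - 29705) = (-29337 - 24524)*(30859 - 29705) = -53861*1154 = -62155594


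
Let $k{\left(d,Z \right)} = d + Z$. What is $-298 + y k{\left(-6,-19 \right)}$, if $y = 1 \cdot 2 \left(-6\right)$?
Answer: $2$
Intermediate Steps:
$y = -12$ ($y = 2 \left(-6\right) = -12$)
$k{\left(d,Z \right)} = Z + d$
$-298 + y k{\left(-6,-19 \right)} = -298 - 12 \left(-19 - 6\right) = -298 - -300 = -298 + 300 = 2$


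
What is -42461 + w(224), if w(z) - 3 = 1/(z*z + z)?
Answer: -2139883199/50400 ≈ -42458.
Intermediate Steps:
w(z) = 3 + 1/(z + z²) (w(z) = 3 + 1/(z*z + z) = 3 + 1/(z² + z) = 3 + 1/(z + z²))
-42461 + w(224) = -42461 + (1 + 3*224 + 3*224²)/(224*(1 + 224)) = -42461 + (1/224)*(1 + 672 + 3*50176)/225 = -42461 + (1/224)*(1/225)*(1 + 672 + 150528) = -42461 + (1/224)*(1/225)*151201 = -42461 + 151201/50400 = -2139883199/50400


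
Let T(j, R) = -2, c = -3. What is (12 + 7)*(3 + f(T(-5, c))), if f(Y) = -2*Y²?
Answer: -95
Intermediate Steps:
(12 + 7)*(3 + f(T(-5, c))) = (12 + 7)*(3 - 2*(-2)²) = 19*(3 - 2*4) = 19*(3 - 8) = 19*(-5) = -95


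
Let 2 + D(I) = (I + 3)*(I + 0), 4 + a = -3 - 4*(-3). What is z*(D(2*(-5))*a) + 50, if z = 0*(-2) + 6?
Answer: 2090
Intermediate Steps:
a = 5 (a = -4 + (-3 - 4*(-3)) = -4 + (-3 + 12) = -4 + 9 = 5)
D(I) = -2 + I*(3 + I) (D(I) = -2 + (I + 3)*(I + 0) = -2 + (3 + I)*I = -2 + I*(3 + I))
z = 6 (z = 0 + 6 = 6)
z*(D(2*(-5))*a) + 50 = 6*((-2 + (2*(-5))² + 3*(2*(-5)))*5) + 50 = 6*((-2 + (-10)² + 3*(-10))*5) + 50 = 6*((-2 + 100 - 30)*5) + 50 = 6*(68*5) + 50 = 6*340 + 50 = 2040 + 50 = 2090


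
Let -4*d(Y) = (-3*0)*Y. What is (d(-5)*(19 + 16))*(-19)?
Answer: 0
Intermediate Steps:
d(Y) = 0 (d(Y) = -(-3*0)*Y/4 = -0*Y = -¼*0 = 0)
(d(-5)*(19 + 16))*(-19) = (0*(19 + 16))*(-19) = (0*35)*(-19) = 0*(-19) = 0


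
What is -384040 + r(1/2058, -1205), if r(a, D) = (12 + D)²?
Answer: 1039209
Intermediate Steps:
-384040 + r(1/2058, -1205) = -384040 + (12 - 1205)² = -384040 + (-1193)² = -384040 + 1423249 = 1039209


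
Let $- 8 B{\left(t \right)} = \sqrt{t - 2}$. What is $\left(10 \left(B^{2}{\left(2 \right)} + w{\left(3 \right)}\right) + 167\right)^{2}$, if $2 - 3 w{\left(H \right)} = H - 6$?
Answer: $\frac{303601}{9} \approx 33733.0$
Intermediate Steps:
$w{\left(H \right)} = \frac{8}{3} - \frac{H}{3}$ ($w{\left(H \right)} = \frac{2}{3} - \frac{H - 6}{3} = \frac{2}{3} - \frac{-6 + H}{3} = \frac{2}{3} - \left(-2 + \frac{H}{3}\right) = \frac{8}{3} - \frac{H}{3}$)
$B{\left(t \right)} = - \frac{\sqrt{-2 + t}}{8}$ ($B{\left(t \right)} = - \frac{\sqrt{t - 2}}{8} = - \frac{\sqrt{-2 + t}}{8}$)
$\left(10 \left(B^{2}{\left(2 \right)} + w{\left(3 \right)}\right) + 167\right)^{2} = \left(10 \left(\left(- \frac{\sqrt{-2 + 2}}{8}\right)^{2} + \left(\frac{8}{3} - 1\right)\right) + 167\right)^{2} = \left(10 \left(\left(- \frac{\sqrt{0}}{8}\right)^{2} + \left(\frac{8}{3} - 1\right)\right) + 167\right)^{2} = \left(10 \left(\left(\left(- \frac{1}{8}\right) 0\right)^{2} + \frac{5}{3}\right) + 167\right)^{2} = \left(10 \left(0^{2} + \frac{5}{3}\right) + 167\right)^{2} = \left(10 \left(0 + \frac{5}{3}\right) + 167\right)^{2} = \left(10 \cdot \frac{5}{3} + 167\right)^{2} = \left(\frac{50}{3} + 167\right)^{2} = \left(\frac{551}{3}\right)^{2} = \frac{303601}{9}$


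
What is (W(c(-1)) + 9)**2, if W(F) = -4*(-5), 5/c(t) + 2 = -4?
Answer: 841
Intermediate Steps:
c(t) = -5/6 (c(t) = 5/(-2 - 4) = 5/(-6) = 5*(-1/6) = -5/6)
W(F) = 20
(W(c(-1)) + 9)**2 = (20 + 9)**2 = 29**2 = 841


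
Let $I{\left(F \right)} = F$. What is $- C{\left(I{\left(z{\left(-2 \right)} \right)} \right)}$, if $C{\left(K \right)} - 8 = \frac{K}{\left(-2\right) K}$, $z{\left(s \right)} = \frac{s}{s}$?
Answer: $- \frac{15}{2} \approx -7.5$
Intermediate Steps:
$z{\left(s \right)} = 1$
$C{\left(K \right)} = \frac{15}{2}$ ($C{\left(K \right)} = 8 + \frac{K}{\left(-2\right) K} = 8 + K \left(- \frac{1}{2 K}\right) = 8 - \frac{1}{2} = \frac{15}{2}$)
$- C{\left(I{\left(z{\left(-2 \right)} \right)} \right)} = \left(-1\right) \frac{15}{2} = - \frac{15}{2}$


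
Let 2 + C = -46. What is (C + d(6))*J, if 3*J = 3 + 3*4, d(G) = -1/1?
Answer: -245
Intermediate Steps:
d(G) = -1 (d(G) = -1*1 = -1)
C = -48 (C = -2 - 46 = -48)
J = 5 (J = (3 + 3*4)/3 = (3 + 12)/3 = (1/3)*15 = 5)
(C + d(6))*J = (-48 - 1)*5 = -49*5 = -245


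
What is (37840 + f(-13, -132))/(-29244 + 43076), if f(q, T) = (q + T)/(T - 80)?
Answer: 8022225/2932384 ≈ 2.7357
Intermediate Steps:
f(q, T) = (T + q)/(-80 + T)
(37840 + f(-13, -132))/(-29244 + 43076) = (37840 + (-132 - 13)/(-80 - 132))/(-29244 + 43076) = (37840 - 145/(-212))/13832 = (37840 - 1/212*(-145))*(1/13832) = (37840 + 145/212)*(1/13832) = (8022225/212)*(1/13832) = 8022225/2932384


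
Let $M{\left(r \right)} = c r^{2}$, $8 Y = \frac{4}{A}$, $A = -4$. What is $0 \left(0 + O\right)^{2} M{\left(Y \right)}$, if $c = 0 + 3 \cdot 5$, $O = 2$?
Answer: $0$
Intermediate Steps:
$Y = - \frac{1}{8}$ ($Y = \frac{4 \frac{1}{-4}}{8} = \frac{4 \left(- \frac{1}{4}\right)}{8} = \frac{1}{8} \left(-1\right) = - \frac{1}{8} \approx -0.125$)
$c = 15$ ($c = 0 + 15 = 15$)
$M{\left(r \right)} = 15 r^{2}$
$0 \left(0 + O\right)^{2} M{\left(Y \right)} = 0 \left(0 + 2\right)^{2} \cdot 15 \left(- \frac{1}{8}\right)^{2} = 0 \cdot 2^{2} \cdot 15 \cdot \frac{1}{64} = 0 \cdot 4 \cdot \frac{15}{64} = 0 \cdot \frac{15}{64} = 0$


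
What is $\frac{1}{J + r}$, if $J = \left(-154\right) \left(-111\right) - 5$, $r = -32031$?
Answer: $- \frac{1}{14942} \approx -6.6925 \cdot 10^{-5}$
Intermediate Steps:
$J = 17089$ ($J = 17094 - 5 = 17089$)
$\frac{1}{J + r} = \frac{1}{17089 - 32031} = \frac{1}{-14942} = - \frac{1}{14942}$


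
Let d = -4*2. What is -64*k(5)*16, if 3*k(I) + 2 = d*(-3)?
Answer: -22528/3 ≈ -7509.3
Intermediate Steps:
d = -8
k(I) = 22/3 (k(I) = -⅔ + (-8*(-3))/3 = -⅔ + (⅓)*24 = -⅔ + 8 = 22/3)
-64*k(5)*16 = -64*22/3*16 = -1408/3*16 = -22528/3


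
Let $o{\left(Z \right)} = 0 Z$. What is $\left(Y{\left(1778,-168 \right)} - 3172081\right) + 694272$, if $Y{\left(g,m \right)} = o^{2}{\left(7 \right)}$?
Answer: $-2477809$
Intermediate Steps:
$o{\left(Z \right)} = 0$
$Y{\left(g,m \right)} = 0$ ($Y{\left(g,m \right)} = 0^{2} = 0$)
$\left(Y{\left(1778,-168 \right)} - 3172081\right) + 694272 = \left(0 - 3172081\right) + 694272 = -3172081 + 694272 = -2477809$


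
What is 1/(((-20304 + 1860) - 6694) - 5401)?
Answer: -1/30539 ≈ -3.2745e-5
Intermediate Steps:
1/(((-20304 + 1860) - 6694) - 5401) = 1/((-18444 - 6694) - 5401) = 1/(-25138 - 5401) = 1/(-30539) = -1/30539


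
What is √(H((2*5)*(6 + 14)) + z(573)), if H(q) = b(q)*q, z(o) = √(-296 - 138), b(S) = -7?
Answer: √(-1400 + I*√434) ≈ 0.2784 + 37.418*I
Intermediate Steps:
z(o) = I*√434 (z(o) = √(-434) = I*√434)
H(q) = -7*q
√(H((2*5)*(6 + 14)) + z(573)) = √(-7*2*5*(6 + 14) + I*√434) = √(-70*20 + I*√434) = √(-7*200 + I*√434) = √(-1400 + I*√434)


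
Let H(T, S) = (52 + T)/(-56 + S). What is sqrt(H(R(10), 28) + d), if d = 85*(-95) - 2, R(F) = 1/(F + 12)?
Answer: 3*I*sqrt(85154762)/308 ≈ 89.882*I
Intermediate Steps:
R(F) = 1/(12 + F)
H(T, S) = (52 + T)/(-56 + S)
d = -8077 (d = -8075 - 2 = -8077)
sqrt(H(R(10), 28) + d) = sqrt((52 + 1/(12 + 10))/(-56 + 28) - 8077) = sqrt((52 + 1/22)/(-28) - 8077) = sqrt(-(52 + 1/22)/28 - 8077) = sqrt(-1/28*1145/22 - 8077) = sqrt(-1145/616 - 8077) = sqrt(-4976577/616) = 3*I*sqrt(85154762)/308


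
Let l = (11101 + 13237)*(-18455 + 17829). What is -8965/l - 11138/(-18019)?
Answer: 169855519479/274530060172 ≈ 0.61871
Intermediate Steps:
l = -15235588 (l = 24338*(-626) = -15235588)
-8965/l - 11138/(-18019) = -8965/(-15235588) - 11138/(-18019) = -8965*(-1/15235588) - 11138*(-1/18019) = 8965/15235588 + 11138/18019 = 169855519479/274530060172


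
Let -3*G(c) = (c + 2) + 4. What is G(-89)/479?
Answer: 83/1437 ≈ 0.057759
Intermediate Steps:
G(c) = -2 - c/3 (G(c) = -((c + 2) + 4)/3 = -((2 + c) + 4)/3 = -(6 + c)/3 = -2 - c/3)
G(-89)/479 = (-2 - ⅓*(-89))/479 = (-2 + 89/3)*(1/479) = (83/3)*(1/479) = 83/1437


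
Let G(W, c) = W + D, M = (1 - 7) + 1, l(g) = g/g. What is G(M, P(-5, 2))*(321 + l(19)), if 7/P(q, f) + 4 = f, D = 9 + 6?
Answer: 3220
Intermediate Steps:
D = 15
P(q, f) = 7/(-4 + f)
l(g) = 1
M = -5 (M = -6 + 1 = -5)
G(W, c) = 15 + W (G(W, c) = W + 15 = 15 + W)
G(M, P(-5, 2))*(321 + l(19)) = (15 - 5)*(321 + 1) = 10*322 = 3220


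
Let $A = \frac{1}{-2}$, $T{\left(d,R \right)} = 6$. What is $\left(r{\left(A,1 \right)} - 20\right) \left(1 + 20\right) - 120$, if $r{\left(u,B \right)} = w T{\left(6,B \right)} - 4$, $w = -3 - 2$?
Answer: $-1254$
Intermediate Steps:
$A = - \frac{1}{2} \approx -0.5$
$w = -5$
$r{\left(u,B \right)} = -34$ ($r{\left(u,B \right)} = \left(-5\right) 6 - 4 = -30 - 4 = -34$)
$\left(r{\left(A,1 \right)} - 20\right) \left(1 + 20\right) - 120 = \left(-34 - 20\right) \left(1 + 20\right) - 120 = \left(-54\right) 21 - 120 = -1134 - 120 = -1254$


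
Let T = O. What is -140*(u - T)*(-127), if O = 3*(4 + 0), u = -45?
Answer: -1013460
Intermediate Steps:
O = 12 (O = 3*4 = 12)
T = 12
-140*(u - T)*(-127) = -140*(-45 - 1*12)*(-127) = -140*(-45 - 12)*(-127) = -140*(-57)*(-127) = 7980*(-127) = -1013460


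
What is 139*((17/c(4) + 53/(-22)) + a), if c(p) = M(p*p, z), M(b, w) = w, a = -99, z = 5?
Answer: -1498559/110 ≈ -13623.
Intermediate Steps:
c(p) = 5
139*((17/c(4) + 53/(-22)) + a) = 139*((17/5 + 53/(-22)) - 99) = 139*((17*(⅕) + 53*(-1/22)) - 99) = 139*((17/5 - 53/22) - 99) = 139*(109/110 - 99) = 139*(-10781/110) = -1498559/110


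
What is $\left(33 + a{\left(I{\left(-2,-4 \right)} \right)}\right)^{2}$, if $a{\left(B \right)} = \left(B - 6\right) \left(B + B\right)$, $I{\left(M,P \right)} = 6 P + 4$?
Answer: $1151329$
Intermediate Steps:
$I{\left(M,P \right)} = 4 + 6 P$
$a{\left(B \right)} = 2 B \left(-6 + B\right)$ ($a{\left(B \right)} = \left(-6 + B\right) 2 B = 2 B \left(-6 + B\right)$)
$\left(33 + a{\left(I{\left(-2,-4 \right)} \right)}\right)^{2} = \left(33 + 2 \left(4 + 6 \left(-4\right)\right) \left(-6 + \left(4 + 6 \left(-4\right)\right)\right)\right)^{2} = \left(33 + 2 \left(4 - 24\right) \left(-6 + \left(4 - 24\right)\right)\right)^{2} = \left(33 + 2 \left(-20\right) \left(-6 - 20\right)\right)^{2} = \left(33 + 2 \left(-20\right) \left(-26\right)\right)^{2} = \left(33 + 1040\right)^{2} = 1073^{2} = 1151329$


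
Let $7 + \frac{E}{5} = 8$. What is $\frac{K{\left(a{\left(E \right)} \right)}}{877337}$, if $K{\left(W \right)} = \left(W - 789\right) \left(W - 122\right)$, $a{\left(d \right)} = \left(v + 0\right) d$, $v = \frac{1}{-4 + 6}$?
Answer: $\frac{375947}{3509348} \approx 0.10713$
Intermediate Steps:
$E = 5$ ($E = -35 + 5 \cdot 8 = -35 + 40 = 5$)
$v = \frac{1}{2} \approx 0.5$
$a{\left(d \right)} = \frac{d}{2}$ ($a{\left(d \right)} = \left(\frac{1}{2} + 0\right) d = \frac{d}{2}$)
$K{\left(W \right)} = \left(-789 + W\right) \left(-122 + W\right)$
$\frac{K{\left(a{\left(E \right)} \right)}}{877337} = \frac{96258 + \left(\frac{1}{2} \cdot 5\right)^{2} - 911 \cdot \frac{1}{2} \cdot 5}{877337} = \left(96258 + \left(\frac{5}{2}\right)^{2} - \frac{4555}{2}\right) \frac{1}{877337} = \left(96258 + \frac{25}{4} - \frac{4555}{2}\right) \frac{1}{877337} = \frac{375947}{4} \cdot \frac{1}{877337} = \frac{375947}{3509348}$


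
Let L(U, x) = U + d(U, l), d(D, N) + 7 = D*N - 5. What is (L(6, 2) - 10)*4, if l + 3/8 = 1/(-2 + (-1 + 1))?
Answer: -85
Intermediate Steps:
l = -7/8 (l = -3/8 + 1/(-2 + (-1 + 1)) = -3/8 + 1/(-2 + 0) = -3/8 + 1/(-2) = -3/8 - 1/2 = -7/8 ≈ -0.87500)
d(D, N) = -12 + D*N (d(D, N) = -7 + (D*N - 5) = -7 + (-5 + D*N) = -12 + D*N)
L(U, x) = -12 + U/8 (L(U, x) = U + (-12 + U*(-7/8)) = U + (-12 - 7*U/8) = -12 + U/8)
(L(6, 2) - 10)*4 = ((-12 + (1/8)*6) - 10)*4 = ((-12 + 3/4) - 10)*4 = (-45/4 - 10)*4 = -85/4*4 = -85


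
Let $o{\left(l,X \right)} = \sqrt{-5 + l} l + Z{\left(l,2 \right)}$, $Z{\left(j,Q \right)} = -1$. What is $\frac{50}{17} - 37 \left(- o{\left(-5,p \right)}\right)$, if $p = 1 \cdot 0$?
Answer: $- \frac{579}{17} - 185 i \sqrt{10} \approx -34.059 - 585.02 i$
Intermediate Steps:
$p = 0$
$o{\left(l,X \right)} = -1 + l \sqrt{-5 + l}$ ($o{\left(l,X \right)} = \sqrt{-5 + l} l - 1 = l \sqrt{-5 + l} - 1 = -1 + l \sqrt{-5 + l}$)
$\frac{50}{17} - 37 \left(- o{\left(-5,p \right)}\right) = \frac{50}{17} - 37 \left(- (-1 - 5 \sqrt{-5 - 5})\right) = 50 \cdot \frac{1}{17} - 37 \left(- (-1 - 5 \sqrt{-10})\right) = \frac{50}{17} - 37 \left(- (-1 - 5 i \sqrt{10})\right) = \frac{50}{17} - 37 \left(1 + 5 i \sqrt{10}\right) = \frac{50}{17} - \left(37 + 185 i \sqrt{10}\right) = - \frac{579}{17} - 185 i \sqrt{10}$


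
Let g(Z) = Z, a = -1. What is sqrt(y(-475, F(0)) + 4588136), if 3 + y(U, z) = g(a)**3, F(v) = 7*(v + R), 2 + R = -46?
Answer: 2*sqrt(1147033) ≈ 2142.0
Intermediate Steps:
R = -48 (R = -2 - 46 = -48)
F(v) = -336 + 7*v (F(v) = 7*(v - 48) = 7*(-48 + v) = -336 + 7*v)
y(U, z) = -4 (y(U, z) = -3 + (-1)**3 = -3 - 1 = -4)
sqrt(y(-475, F(0)) + 4588136) = sqrt(-4 + 4588136) = sqrt(4588132) = 2*sqrt(1147033)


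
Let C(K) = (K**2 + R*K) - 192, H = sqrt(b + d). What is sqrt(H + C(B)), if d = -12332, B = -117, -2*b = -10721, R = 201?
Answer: sqrt(-40080 + 2*I*sqrt(27886))/2 ≈ 0.41706 + 100.1*I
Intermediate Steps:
b = 10721/2 (b = -1/2*(-10721) = 10721/2 ≈ 5360.5)
H = I*sqrt(27886)/2 (H = sqrt(10721/2 - 12332) = sqrt(-13943/2) = I*sqrt(27886)/2 ≈ 83.495*I)
C(K) = -192 + K**2 + 201*K (C(K) = (K**2 + 201*K) - 192 = -192 + K**2 + 201*K)
sqrt(H + C(B)) = sqrt(I*sqrt(27886)/2 + (-192 + (-117)**2 + 201*(-117))) = sqrt(I*sqrt(27886)/2 + (-192 + 13689 - 23517)) = sqrt(I*sqrt(27886)/2 - 10020) = sqrt(-10020 + I*sqrt(27886)/2)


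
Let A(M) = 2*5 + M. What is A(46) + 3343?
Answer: 3399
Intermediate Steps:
A(M) = 10 + M
A(46) + 3343 = (10 + 46) + 3343 = 56 + 3343 = 3399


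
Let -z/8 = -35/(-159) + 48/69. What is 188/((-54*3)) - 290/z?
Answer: 41692241/1085076 ≈ 38.423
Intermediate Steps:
z = -26792/3657 (z = -8*(-35/(-159) + 48/69) = -8*(-35*(-1/159) + 48*(1/69)) = -8*(35/159 + 16/23) = -8*3349/3657 = -26792/3657 ≈ -7.3262)
188/((-54*3)) - 290/z = 188/((-54*3)) - 290/(-26792/3657) = 188/(-162) - 290*(-3657/26792) = 188*(-1/162) + 530265/13396 = -94/81 + 530265/13396 = 41692241/1085076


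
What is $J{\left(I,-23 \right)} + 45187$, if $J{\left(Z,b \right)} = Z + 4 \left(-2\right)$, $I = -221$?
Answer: $44958$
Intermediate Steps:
$J{\left(Z,b \right)} = -8 + Z$ ($J{\left(Z,b \right)} = Z - 8 = -8 + Z$)
$J{\left(I,-23 \right)} + 45187 = \left(-8 - 221\right) + 45187 = -229 + 45187 = 44958$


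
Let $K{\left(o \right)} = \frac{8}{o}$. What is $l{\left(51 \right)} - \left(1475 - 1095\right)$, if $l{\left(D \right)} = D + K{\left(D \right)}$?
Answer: $- \frac{16771}{51} \approx -328.84$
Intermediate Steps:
$l{\left(D \right)} = D + \frac{8}{D}$
$l{\left(51 \right)} - \left(1475 - 1095\right) = \left(51 + \frac{8}{51}\right) - \left(1475 - 1095\right) = \left(51 + 8 \cdot \frac{1}{51}\right) - 380 = \left(51 + \frac{8}{51}\right) - 380 = \frac{2609}{51} - 380 = - \frac{16771}{51}$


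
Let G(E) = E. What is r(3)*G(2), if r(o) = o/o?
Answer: 2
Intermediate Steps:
r(o) = 1
r(3)*G(2) = 1*2 = 2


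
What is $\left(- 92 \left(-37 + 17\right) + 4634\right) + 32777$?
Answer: $39251$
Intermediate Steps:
$\left(- 92 \left(-37 + 17\right) + 4634\right) + 32777 = \left(\left(-92\right) \left(-20\right) + 4634\right) + 32777 = \left(1840 + 4634\right) + 32777 = 6474 + 32777 = 39251$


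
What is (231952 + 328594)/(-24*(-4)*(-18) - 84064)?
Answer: -40039/6128 ≈ -6.5338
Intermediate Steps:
(231952 + 328594)/(-24*(-4)*(-18) - 84064) = 560546/(96*(-18) - 84064) = 560546/(-1728 - 84064) = 560546/(-85792) = 560546*(-1/85792) = -40039/6128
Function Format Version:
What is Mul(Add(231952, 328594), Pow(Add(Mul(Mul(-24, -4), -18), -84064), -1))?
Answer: Rational(-40039, 6128) ≈ -6.5338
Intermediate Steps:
Mul(Add(231952, 328594), Pow(Add(Mul(Mul(-24, -4), -18), -84064), -1)) = Mul(560546, Pow(Add(Mul(96, -18), -84064), -1)) = Mul(560546, Pow(Add(-1728, -84064), -1)) = Mul(560546, Pow(-85792, -1)) = Mul(560546, Rational(-1, 85792)) = Rational(-40039, 6128)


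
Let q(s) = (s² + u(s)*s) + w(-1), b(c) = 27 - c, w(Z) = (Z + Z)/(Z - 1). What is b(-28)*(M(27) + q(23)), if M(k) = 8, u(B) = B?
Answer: 58685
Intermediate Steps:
w(Z) = 2*Z/(-1 + Z) (w(Z) = (2*Z)/(-1 + Z) = 2*Z/(-1 + Z))
q(s) = 1 + 2*s² (q(s) = (s² + s*s) + 2*(-1)/(-1 - 1) = (s² + s²) + 2*(-1)/(-2) = 2*s² + 2*(-1)*(-½) = 2*s² + 1 = 1 + 2*s²)
b(-28)*(M(27) + q(23)) = (27 - 1*(-28))*(8 + (1 + 2*23²)) = (27 + 28)*(8 + (1 + 2*529)) = 55*(8 + (1 + 1058)) = 55*(8 + 1059) = 55*1067 = 58685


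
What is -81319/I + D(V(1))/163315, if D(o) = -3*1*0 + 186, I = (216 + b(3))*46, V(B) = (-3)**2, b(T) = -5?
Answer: -13278807169/1585135390 ≈ -8.3771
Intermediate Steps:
V(B) = 9
I = 9706 (I = (216 - 5)*46 = 211*46 = 9706)
D(o) = 186 (D(o) = -3*0 + 186 = 0 + 186 = 186)
-81319/I + D(V(1))/163315 = -81319/9706 + 186/163315 = -13278807169/1585135390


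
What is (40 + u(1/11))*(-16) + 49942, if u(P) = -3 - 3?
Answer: 49398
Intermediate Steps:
u(P) = -6
(40 + u(1/11))*(-16) + 49942 = (40 - 6)*(-16) + 49942 = 34*(-16) + 49942 = -544 + 49942 = 49398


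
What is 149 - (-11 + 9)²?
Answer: 145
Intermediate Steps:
149 - (-11 + 9)² = 149 - 1*(-2)² = 149 - 1*4 = 149 - 4 = 145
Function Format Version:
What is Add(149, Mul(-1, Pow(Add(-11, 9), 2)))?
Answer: 145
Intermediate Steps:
Add(149, Mul(-1, Pow(Add(-11, 9), 2))) = Add(149, Mul(-1, Pow(-2, 2))) = Add(149, Mul(-1, 4)) = Add(149, -4) = 145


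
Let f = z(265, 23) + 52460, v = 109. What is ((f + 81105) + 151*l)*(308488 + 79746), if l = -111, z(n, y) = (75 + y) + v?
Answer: 45427648574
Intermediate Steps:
z(n, y) = 184 + y (z(n, y) = (75 + y) + 109 = 184 + y)
f = 52667 (f = (184 + 23) + 52460 = 207 + 52460 = 52667)
((f + 81105) + 151*l)*(308488 + 79746) = ((52667 + 81105) + 151*(-111))*(308488 + 79746) = (133772 - 16761)*388234 = 117011*388234 = 45427648574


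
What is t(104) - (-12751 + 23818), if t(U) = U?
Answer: -10963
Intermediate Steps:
t(104) - (-12751 + 23818) = 104 - (-12751 + 23818) = 104 - 1*11067 = 104 - 11067 = -10963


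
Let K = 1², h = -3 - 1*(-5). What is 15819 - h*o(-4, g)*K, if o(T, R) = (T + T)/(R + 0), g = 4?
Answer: 15823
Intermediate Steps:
o(T, R) = 2*T/R (o(T, R) = (2*T)/R = 2*T/R)
h = 2 (h = -3 + 5 = 2)
K = 1
15819 - h*o(-4, g)*K = 15819 - 2*(2*(-4)/4) = 15819 - 2*(2*(-4)*(¼)) = 15819 - 2*(-2) = 15819 - (-4) = 15819 - 1*(-4) = 15819 + 4 = 15823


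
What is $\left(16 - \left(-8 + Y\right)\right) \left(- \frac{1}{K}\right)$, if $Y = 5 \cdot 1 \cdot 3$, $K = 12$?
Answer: $- \frac{3}{4} \approx -0.75$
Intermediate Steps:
$Y = 15$ ($Y = 5 \cdot 3 = 15$)
$\left(16 - \left(-8 + Y\right)\right) \left(- \frac{1}{K}\right) = \left(16 + \left(8 - 15\right)\right) \left(- \frac{1}{12}\right) = \left(16 + \left(8 - 15\right)\right) \left(\left(-1\right) \frac{1}{12}\right) = \left(16 - 7\right) \left(- \frac{1}{12}\right) = 9 \left(- \frac{1}{12}\right) = - \frac{3}{4}$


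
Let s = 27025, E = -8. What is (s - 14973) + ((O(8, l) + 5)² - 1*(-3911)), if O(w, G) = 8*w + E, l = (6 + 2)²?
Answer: 19684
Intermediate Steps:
l = 64 (l = 8² = 64)
O(w, G) = -8 + 8*w (O(w, G) = 8*w - 8 = -8 + 8*w)
(s - 14973) + ((O(8, l) + 5)² - 1*(-3911)) = (27025 - 14973) + (((-8 + 8*8) + 5)² - 1*(-3911)) = 12052 + (((-8 + 64) + 5)² + 3911) = 12052 + ((56 + 5)² + 3911) = 12052 + (61² + 3911) = 12052 + (3721 + 3911) = 12052 + 7632 = 19684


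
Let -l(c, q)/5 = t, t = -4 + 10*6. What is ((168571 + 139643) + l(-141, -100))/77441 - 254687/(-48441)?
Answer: 34639846861/3751319481 ≈ 9.2340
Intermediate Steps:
t = 56 (t = -4 + 60 = 56)
l(c, q) = -280 (l(c, q) = -5*56 = -280)
((168571 + 139643) + l(-141, -100))/77441 - 254687/(-48441) = ((168571 + 139643) - 280)/77441 - 254687/(-48441) = (308214 - 280)*(1/77441) - 254687*(-1/48441) = 307934*(1/77441) + 254687/48441 = 307934/77441 + 254687/48441 = 34639846861/3751319481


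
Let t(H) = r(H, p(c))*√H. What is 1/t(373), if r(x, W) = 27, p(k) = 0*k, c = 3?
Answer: √373/10071 ≈ 0.0019177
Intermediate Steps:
p(k) = 0
t(H) = 27*√H
1/t(373) = 1/(27*√373) = √373/10071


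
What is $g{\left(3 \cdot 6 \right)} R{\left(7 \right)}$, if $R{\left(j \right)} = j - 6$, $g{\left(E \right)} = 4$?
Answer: $4$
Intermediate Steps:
$R{\left(j \right)} = -6 + j$ ($R{\left(j \right)} = j - 6 = -6 + j$)
$g{\left(3 \cdot 6 \right)} R{\left(7 \right)} = 4 \left(-6 + 7\right) = 4 \cdot 1 = 4$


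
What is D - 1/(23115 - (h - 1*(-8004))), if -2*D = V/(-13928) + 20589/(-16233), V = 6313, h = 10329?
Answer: 310150924829/360392599056 ≈ 0.86059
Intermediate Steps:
D = 129747507/150728816 (D = -(6313/(-13928) + 20589/(-16233))/2 = -(6313*(-1/13928) + 20589*(-1/16233))/2 = -(-6313/13928 - 6863/5411)/2 = -1/2*(-129747507/75364408) = 129747507/150728816 ≈ 0.86080)
D - 1/(23115 - (h - 1*(-8004))) = 129747507/150728816 - 1/(23115 - (10329 - 1*(-8004))) = 129747507/150728816 - 1/(23115 - (10329 + 8004)) = 129747507/150728816 - 1/(23115 - 1*18333) = 129747507/150728816 - 1/(23115 - 18333) = 129747507/150728816 - 1/4782 = 310150924829/360392599056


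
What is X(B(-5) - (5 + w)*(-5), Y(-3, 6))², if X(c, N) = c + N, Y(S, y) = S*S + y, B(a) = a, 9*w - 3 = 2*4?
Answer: 136900/81 ≈ 1690.1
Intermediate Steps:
w = 11/9 (w = ⅓ + (2*4)/9 = ⅓ + (⅑)*8 = ⅓ + 8/9 = 11/9 ≈ 1.2222)
Y(S, y) = y + S² (Y(S, y) = S² + y = y + S²)
X(c, N) = N + c
X(B(-5) - (5 + w)*(-5), Y(-3, 6))² = ((6 + (-3)²) + (-5 - (5 + 11/9)*(-5)))² = ((6 + 9) + (-5 - 56*(-5)/9))² = (15 + (-5 - 1*(-280/9)))² = (15 + (-5 + 280/9))² = (15 + 235/9)² = (370/9)² = 136900/81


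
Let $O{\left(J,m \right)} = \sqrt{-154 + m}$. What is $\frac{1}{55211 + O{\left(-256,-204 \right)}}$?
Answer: $\frac{55211}{3048254879} - \frac{i \sqrt{358}}{3048254879} \approx 1.8112 \cdot 10^{-5} - 6.2071 \cdot 10^{-9} i$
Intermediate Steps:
$\frac{1}{55211 + O{\left(-256,-204 \right)}} = \frac{1}{55211 + \sqrt{-154 - 204}} = \frac{1}{55211 + \sqrt{-358}} = \frac{1}{55211 + i \sqrt{358}}$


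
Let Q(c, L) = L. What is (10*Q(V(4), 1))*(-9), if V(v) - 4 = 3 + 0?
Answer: -90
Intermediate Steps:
V(v) = 7 (V(v) = 4 + (3 + 0) = 4 + 3 = 7)
(10*Q(V(4), 1))*(-9) = (10*1)*(-9) = 10*(-9) = -90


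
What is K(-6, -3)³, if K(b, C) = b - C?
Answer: -27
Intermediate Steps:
K(-6, -3)³ = (-6 - 1*(-3))³ = (-6 + 3)³ = (-3)³ = -27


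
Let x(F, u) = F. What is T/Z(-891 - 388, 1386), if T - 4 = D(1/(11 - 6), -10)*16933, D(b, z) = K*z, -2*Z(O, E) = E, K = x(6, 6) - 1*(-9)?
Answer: 2539946/693 ≈ 3665.1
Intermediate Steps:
K = 15 (K = 6 - 1*(-9) = 6 + 9 = 15)
Z(O, E) = -E/2
D(b, z) = 15*z
T = -2539946 (T = 4 + (15*(-10))*16933 = 4 - 150*16933 = 4 - 2539950 = -2539946)
T/Z(-891 - 388, 1386) = -2539946/((-½*1386)) = -2539946/(-693) = -2539946*(-1/693) = 2539946/693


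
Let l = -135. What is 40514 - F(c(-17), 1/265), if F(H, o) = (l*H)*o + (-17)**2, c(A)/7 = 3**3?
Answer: 2137028/53 ≈ 40321.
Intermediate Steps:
c(A) = 189 (c(A) = 7*3**3 = 7*27 = 189)
F(H, o) = 289 - 135*H*o (F(H, o) = (-135*H)*o + (-17)**2 = -135*H*o + 289 = 289 - 135*H*o)
40514 - F(c(-17), 1/265) = 40514 - (289 - 135*189/265) = 40514 - (289 - 135*189*1/265) = 40514 - (289 - 5103/53) = 40514 - 1*10214/53 = 40514 - 10214/53 = 2137028/53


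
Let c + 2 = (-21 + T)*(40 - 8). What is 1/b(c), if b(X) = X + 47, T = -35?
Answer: -1/1747 ≈ -0.00057241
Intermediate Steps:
c = -1794 (c = -2 + (-21 - 35)*(40 - 8) = -2 - 56*32 = -2 - 1792 = -1794)
b(X) = 47 + X
1/b(c) = 1/(47 - 1794) = 1/(-1747) = -1/1747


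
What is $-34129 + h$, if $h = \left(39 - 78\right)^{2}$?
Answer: $-32608$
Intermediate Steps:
$h = 1521$ ($h = \left(-39\right)^{2} = 1521$)
$-34129 + h = -34129 + 1521 = -32608$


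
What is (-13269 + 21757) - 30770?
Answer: -22282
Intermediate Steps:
(-13269 + 21757) - 30770 = 8488 - 30770 = -22282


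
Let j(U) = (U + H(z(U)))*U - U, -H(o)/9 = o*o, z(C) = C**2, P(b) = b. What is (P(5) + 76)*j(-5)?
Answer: 2280555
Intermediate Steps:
H(o) = -9*o**2 (H(o) = -9*o*o = -9*o**2)
j(U) = -U + U*(U - 9*U**4) (j(U) = (U - 9*U**4)*U - U = U*(U - 9*U**4) - U = -U + U*(U - 9*U**4))
(P(5) + 76)*j(-5) = (5 + 76)*(-5*(-1 - 5 - 9*(-5)**4)) = 81*(-5*(-1 - 5 - 9*625)) = 81*(-5*(-1 - 5 - 5625)) = 81*(-5*(-5631)) = 81*28155 = 2280555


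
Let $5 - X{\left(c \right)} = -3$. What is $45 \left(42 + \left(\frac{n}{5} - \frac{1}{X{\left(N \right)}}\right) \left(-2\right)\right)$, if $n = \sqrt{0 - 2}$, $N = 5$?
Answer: $\frac{7605}{4} - 18 i \sqrt{2} \approx 1901.3 - 25.456 i$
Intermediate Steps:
$X{\left(c \right)} = 8$ ($X{\left(c \right)} = 5 - -3 = 5 + 3 = 8$)
$n = i \sqrt{2}$ ($n = \sqrt{-2} = i \sqrt{2} \approx 1.4142 i$)
$45 \left(42 + \left(\frac{n}{5} - \frac{1}{X{\left(N \right)}}\right) \left(-2\right)\right) = 45 \left(42 + \left(\frac{i \sqrt{2}}{5} - \frac{1}{8}\right) \left(-2\right)\right) = 45 \left(42 + \left(- \frac{1}{8} + \frac{i \sqrt{2}}{5}\right) \left(-2\right)\right) = 45 \left(42 + \left(\frac{1}{4} - \frac{2 i \sqrt{2}}{5}\right)\right) = 45 \left(\frac{169}{4} - \frac{2 i \sqrt{2}}{5}\right) = \frac{7605}{4} - 18 i \sqrt{2}$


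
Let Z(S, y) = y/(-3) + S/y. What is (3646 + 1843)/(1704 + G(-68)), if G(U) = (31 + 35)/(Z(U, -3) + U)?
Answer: 730037/226434 ≈ 3.2241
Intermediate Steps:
Z(S, y) = -y/3 + S/y (Z(S, y) = y*(-⅓) + S/y = -y/3 + S/y)
G(U) = 66/(1 + 2*U/3) (G(U) = (31 + 35)/((-⅓*(-3) + U/(-3)) + U) = 66/((1 + U*(-⅓)) + U) = 66/((1 - U/3) + U) = 66/(1 + 2*U/3))
(3646 + 1843)/(1704 + G(-68)) = (3646 + 1843)/(1704 + 198/(3 + 2*(-68))) = 5489/(1704 + 198/(3 - 136)) = 5489/(1704 + 198/(-133)) = 5489/(1704 + 198*(-1/133)) = 5489/(1704 - 198/133) = 5489/(226434/133) = 5489*(133/226434) = 730037/226434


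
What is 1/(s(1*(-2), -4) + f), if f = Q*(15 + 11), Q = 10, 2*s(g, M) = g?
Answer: 1/259 ≈ 0.0038610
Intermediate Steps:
s(g, M) = g/2
f = 260 (f = 10*(15 + 11) = 10*26 = 260)
1/(s(1*(-2), -4) + f) = 1/((1*(-2))/2 + 260) = 1/((½)*(-2) + 260) = 1/(-1 + 260) = 1/259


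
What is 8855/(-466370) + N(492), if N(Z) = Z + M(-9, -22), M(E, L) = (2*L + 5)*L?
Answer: 125918129/93274 ≈ 1350.0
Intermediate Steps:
M(E, L) = L*(5 + 2*L) (M(E, L) = (5 + 2*L)*L = L*(5 + 2*L))
N(Z) = 858 + Z (N(Z) = Z - 22*(5 + 2*(-22)) = Z - 22*(5 - 44) = Z - 22*(-39) = Z + 858 = 858 + Z)
8855/(-466370) + N(492) = 8855/(-466370) + (858 + 492) = 8855*(-1/466370) + 1350 = -1771/93274 + 1350 = 125918129/93274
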